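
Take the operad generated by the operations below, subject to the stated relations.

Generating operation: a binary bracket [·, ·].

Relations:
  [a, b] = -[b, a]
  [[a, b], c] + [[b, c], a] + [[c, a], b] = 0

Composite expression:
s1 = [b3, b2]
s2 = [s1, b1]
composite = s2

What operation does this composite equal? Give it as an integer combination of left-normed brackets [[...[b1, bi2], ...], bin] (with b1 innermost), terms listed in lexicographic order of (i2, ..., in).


[[b1, b2], b3] - [[b1, b3], b2]

In the tensor algebra, words opening b1 carry the b1-anchored form.
Composite bracket: [[b3, b2], b1]
Expanding via [a, b] = ab - ba: 4 signed words (2^2 = 4).
The b1-initial words carry the normal form:
  the word b1b2b3 carries sign +1 and contributes +[[b1, b2], b3]
  the word b1b3b2 carries sign -1 and contributes -[[b1, b3], b2]


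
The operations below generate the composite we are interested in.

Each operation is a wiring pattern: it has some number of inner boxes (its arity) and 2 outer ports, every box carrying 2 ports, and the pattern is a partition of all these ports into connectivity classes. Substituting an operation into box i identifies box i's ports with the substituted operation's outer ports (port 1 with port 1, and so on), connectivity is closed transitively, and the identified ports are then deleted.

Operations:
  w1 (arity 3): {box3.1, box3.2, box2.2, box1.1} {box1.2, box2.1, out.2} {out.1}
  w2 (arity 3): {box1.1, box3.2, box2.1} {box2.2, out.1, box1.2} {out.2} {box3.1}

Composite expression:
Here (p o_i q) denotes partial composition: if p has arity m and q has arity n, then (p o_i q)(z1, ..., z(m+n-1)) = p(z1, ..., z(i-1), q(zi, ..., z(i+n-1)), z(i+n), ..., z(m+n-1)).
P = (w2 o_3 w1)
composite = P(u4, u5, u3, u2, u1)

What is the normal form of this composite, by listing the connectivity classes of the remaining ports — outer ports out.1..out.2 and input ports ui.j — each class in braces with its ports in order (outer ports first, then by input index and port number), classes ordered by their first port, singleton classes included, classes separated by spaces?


Two ports join when wires chain via w2-identified ports.
w1 over (u3, u2, u1) gives {out.1} {out.2, u2.1, u3.2} {u1.1, u1.2, u2.2, u3.1}, out.j being that stage's outer ports
w2 over (u4, u5, u3, u2, u1) gives {out.1, u4.2, u5.2} {out.2} {u1.1, u1.2, u2.2, u3.1} {u2.1, u3.2, u4.1, u5.1}, out.j being that stage's outer ports

{out.1, u4.2, u5.2} {out.2} {u1.1, u1.2, u2.2, u3.1} {u2.1, u3.2, u4.1, u5.1}


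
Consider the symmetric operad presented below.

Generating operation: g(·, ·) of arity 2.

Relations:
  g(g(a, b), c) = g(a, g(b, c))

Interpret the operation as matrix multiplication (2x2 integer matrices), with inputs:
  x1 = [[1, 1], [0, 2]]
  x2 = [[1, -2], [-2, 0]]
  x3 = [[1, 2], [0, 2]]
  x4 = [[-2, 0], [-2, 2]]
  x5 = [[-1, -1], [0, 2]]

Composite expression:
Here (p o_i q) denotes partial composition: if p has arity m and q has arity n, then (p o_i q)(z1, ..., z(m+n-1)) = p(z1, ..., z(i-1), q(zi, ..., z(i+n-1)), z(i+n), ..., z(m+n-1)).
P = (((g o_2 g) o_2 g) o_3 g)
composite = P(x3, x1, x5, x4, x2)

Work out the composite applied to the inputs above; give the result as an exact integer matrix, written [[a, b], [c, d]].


[[-52, 32], [-48, 32]]

g(x5, x4) = [[4, -2], [-4, 4]]
g(x1, g(x5, x4)) = [[0, 2], [-8, 8]]
g(g(x1, g(x5, x4)), x2) = [[-4, 0], [-24, 16]]
g(x3, g(g(x1, g(x5, x4)), x2)) = [[-52, 32], [-48, 32]]


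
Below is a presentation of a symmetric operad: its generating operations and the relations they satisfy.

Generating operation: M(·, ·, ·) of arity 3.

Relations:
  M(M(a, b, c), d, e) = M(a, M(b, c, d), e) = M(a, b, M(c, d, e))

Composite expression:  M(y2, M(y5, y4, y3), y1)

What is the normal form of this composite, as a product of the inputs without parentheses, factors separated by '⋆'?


y2 ⋆ y5 ⋆ y4 ⋆ y3 ⋆ y1


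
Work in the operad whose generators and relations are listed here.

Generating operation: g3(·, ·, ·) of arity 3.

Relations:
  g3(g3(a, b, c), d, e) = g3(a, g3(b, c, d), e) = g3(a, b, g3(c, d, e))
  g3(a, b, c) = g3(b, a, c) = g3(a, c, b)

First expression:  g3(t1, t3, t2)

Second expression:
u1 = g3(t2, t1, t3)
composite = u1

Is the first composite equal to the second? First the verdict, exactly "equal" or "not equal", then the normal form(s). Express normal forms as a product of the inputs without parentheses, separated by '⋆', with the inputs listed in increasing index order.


equal; both compose to t1 ⋆ t2 ⋆ t3

In normal form, the first expression is t1 ⋆ t2 ⋆ t3
In normal form, the second expression is t1 ⋆ t2 ⋆ t3
Same normal form: equal.


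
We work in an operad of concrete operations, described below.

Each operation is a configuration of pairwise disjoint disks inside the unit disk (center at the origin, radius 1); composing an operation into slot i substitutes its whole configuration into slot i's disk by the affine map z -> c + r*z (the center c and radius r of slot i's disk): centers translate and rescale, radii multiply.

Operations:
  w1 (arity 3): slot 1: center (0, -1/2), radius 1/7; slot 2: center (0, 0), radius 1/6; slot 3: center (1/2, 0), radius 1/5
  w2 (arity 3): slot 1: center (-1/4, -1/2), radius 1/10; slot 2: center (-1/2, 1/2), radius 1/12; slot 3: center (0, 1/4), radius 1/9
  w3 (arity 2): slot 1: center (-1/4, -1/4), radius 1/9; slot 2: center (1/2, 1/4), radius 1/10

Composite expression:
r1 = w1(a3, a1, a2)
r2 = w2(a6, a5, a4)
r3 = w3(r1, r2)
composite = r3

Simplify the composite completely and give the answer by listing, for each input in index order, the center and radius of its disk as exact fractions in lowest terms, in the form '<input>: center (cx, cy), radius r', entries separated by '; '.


Follow each a-input down from w3: c' goes to c + r*c', radius to r*r'.
input a3: applying the 2 nested substitutions gives center (-1/4, -11/36), radius 1/63
input a1: applying the 2 nested substitutions gives center (-1/4, -1/4), radius 1/54
input a2: applying the 2 nested substitutions gives center (-7/36, -1/4), radius 1/45
input a6: applying the 2 nested substitutions gives center (19/40, 1/5), radius 1/100
input a5: applying the 2 nested substitutions gives center (9/20, 3/10), radius 1/120
input a4: applying the 2 nested substitutions gives center (1/2, 11/40), radius 1/90

a1: center (-1/4, -1/4), radius 1/54; a2: center (-7/36, -1/4), radius 1/45; a3: center (-1/4, -11/36), radius 1/63; a4: center (1/2, 11/40), radius 1/90; a5: center (9/20, 3/10), radius 1/120; a6: center (19/40, 1/5), radius 1/100


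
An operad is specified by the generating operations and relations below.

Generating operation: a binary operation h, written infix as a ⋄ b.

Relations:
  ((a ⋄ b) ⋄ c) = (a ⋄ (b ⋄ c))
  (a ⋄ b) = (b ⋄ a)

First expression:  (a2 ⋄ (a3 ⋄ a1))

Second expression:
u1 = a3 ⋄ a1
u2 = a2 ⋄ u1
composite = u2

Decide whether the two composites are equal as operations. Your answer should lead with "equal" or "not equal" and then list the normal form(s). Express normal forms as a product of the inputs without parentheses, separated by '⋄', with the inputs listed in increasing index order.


equal: each reduces to a1 ⋄ a2 ⋄ a3

The first expression, normalized: a1 ⋄ a2 ⋄ a3
The second expression, normalized: a1 ⋄ a2 ⋄ a3
The normal forms match — equal.


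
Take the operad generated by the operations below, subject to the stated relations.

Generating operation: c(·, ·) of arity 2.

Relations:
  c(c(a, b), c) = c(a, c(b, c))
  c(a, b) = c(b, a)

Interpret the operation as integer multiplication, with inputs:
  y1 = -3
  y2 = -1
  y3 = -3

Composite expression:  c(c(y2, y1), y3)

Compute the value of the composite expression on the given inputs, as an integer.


-9

c(y2, y1) = 3
c(c(y2, y1), y3) = -9


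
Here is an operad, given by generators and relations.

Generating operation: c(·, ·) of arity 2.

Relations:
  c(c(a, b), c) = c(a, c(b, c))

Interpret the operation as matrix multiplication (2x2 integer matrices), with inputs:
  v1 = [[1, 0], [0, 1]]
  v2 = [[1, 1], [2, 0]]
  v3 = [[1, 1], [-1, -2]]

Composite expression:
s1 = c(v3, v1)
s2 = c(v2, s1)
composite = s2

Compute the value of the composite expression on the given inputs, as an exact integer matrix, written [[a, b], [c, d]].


[[0, -1], [2, 2]]


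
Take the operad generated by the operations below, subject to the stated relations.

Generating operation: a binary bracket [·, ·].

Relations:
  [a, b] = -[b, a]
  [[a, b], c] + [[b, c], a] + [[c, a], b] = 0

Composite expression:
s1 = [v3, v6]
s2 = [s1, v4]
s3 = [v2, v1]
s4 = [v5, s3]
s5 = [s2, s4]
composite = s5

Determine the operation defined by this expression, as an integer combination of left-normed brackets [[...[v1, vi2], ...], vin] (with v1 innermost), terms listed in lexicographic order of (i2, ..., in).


-[[[[[v1, v2], v5], v3], v6], v4] + [[[[[v1, v2], v5], v4], v3], v6] - [[[[[v1, v2], v5], v4], v6], v3] + [[[[[v1, v2], v5], v6], v3], v4]


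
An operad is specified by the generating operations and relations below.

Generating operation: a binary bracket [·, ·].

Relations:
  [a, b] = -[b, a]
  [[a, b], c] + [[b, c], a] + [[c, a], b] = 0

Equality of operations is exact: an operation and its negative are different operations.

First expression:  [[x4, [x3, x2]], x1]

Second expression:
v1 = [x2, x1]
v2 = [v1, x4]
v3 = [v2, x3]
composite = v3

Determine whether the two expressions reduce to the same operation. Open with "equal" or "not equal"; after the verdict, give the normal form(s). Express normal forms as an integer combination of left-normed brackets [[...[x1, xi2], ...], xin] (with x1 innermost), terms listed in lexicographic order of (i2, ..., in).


not equal: they reduce to -[[[x1, x2], x3], x4] + [[[x1, x3], x2], x4] + [[[x1, x4], x2], x3] - [[[x1, x4], x3], x2] and -[[[x1, x2], x4], x3]

In normal form, the first expression is -[[[x1, x2], x3], x4] + [[[x1, x3], x2], x4] + [[[x1, x4], x2], x3] - [[[x1, x4], x3], x2]
In normal form, the second expression is -[[[x1, x2], x4], x3]
The forms do not match — not equal.


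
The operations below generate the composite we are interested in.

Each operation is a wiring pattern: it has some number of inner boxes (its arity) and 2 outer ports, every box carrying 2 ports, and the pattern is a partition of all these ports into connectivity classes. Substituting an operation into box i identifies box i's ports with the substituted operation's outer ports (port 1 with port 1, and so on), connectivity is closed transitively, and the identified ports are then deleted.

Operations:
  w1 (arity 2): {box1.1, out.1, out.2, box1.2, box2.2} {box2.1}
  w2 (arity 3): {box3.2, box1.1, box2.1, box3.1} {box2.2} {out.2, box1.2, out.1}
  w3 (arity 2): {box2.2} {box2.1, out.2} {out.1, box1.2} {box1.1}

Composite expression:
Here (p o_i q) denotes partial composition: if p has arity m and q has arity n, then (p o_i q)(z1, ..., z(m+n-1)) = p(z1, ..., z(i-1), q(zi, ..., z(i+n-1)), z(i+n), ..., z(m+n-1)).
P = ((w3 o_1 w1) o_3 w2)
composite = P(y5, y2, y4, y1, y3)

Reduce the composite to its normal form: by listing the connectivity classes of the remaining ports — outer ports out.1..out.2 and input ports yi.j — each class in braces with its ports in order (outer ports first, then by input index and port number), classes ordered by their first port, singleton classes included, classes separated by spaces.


{out.1, y2.2, y5.1, y5.2} {out.2, y4.2} {y1.1, y3.1, y3.2, y4.1} {y1.2} {y2.1}

Treat the ports identified at w3 as solder joints: merge, then drop.
through w1, on inputs (y5, y2): {out.1, out.2, y2.2, y5.1, y5.2} {y2.1} (out.j = stage outer ports)
through w2, on inputs (y4, y1, y3): {out.1, out.2, y4.2} {y1.1, y3.1, y3.2, y4.1} {y1.2} (out.j = stage outer ports)
through w3, on inputs (y5, y2, y4, y1, y3): {out.1, y2.2, y5.1, y5.2} {out.2, y4.2} {y1.1, y3.1, y3.2, y4.1} {y1.2} {y2.1} (out.j = stage outer ports)


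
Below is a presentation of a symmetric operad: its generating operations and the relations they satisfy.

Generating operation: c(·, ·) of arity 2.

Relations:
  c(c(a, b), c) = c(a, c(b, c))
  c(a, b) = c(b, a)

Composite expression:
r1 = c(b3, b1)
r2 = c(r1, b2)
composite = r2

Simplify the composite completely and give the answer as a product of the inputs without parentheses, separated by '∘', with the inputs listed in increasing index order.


b1 ∘ b2 ∘ b3

Any arrangement under c is one operation, so sort the b-inputs.
c(b3, b1) flattens to b3 ∘ b1
c(c(b3, b1), b2) flattens to b3 ∘ b1 ∘ b2
putting the inputs in ascending order: b1 ∘ b2 ∘ b3


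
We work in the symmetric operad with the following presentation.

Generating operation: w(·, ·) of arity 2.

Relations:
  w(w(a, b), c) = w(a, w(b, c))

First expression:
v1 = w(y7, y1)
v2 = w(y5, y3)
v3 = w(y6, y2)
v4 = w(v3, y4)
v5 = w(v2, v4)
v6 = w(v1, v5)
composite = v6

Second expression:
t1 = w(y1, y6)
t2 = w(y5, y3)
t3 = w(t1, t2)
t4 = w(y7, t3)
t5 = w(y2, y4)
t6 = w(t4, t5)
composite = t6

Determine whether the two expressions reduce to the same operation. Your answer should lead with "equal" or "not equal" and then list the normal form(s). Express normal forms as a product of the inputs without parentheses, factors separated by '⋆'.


In normal form, the first expression is y7 ⋆ y1 ⋆ y5 ⋆ y3 ⋆ y6 ⋆ y2 ⋆ y4
In normal form, the second expression is y7 ⋆ y1 ⋆ y6 ⋆ y5 ⋆ y3 ⋆ y2 ⋆ y4
Different reductions; not equal.

not equal; first: y7 ⋆ y1 ⋆ y5 ⋆ y3 ⋆ y6 ⋆ y2 ⋆ y4; second: y7 ⋆ y1 ⋆ y6 ⋆ y5 ⋆ y3 ⋆ y2 ⋆ y4


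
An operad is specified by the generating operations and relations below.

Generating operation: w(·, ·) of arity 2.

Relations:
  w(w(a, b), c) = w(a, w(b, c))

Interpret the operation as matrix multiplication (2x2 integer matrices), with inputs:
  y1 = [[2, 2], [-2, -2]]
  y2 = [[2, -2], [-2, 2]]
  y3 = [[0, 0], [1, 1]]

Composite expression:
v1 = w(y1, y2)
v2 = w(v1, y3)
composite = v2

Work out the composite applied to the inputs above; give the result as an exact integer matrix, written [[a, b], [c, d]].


[[0, 0], [0, 0]]


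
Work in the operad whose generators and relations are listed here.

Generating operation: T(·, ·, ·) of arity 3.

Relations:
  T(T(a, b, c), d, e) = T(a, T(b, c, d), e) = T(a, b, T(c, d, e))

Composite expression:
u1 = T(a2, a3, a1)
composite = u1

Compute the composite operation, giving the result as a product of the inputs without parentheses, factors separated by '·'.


Every regrouping of T is equal, so read the a-inputs in written order.
T(a2, a3, a1) flattens to a2 · a3 · a1

a2 · a3 · a1


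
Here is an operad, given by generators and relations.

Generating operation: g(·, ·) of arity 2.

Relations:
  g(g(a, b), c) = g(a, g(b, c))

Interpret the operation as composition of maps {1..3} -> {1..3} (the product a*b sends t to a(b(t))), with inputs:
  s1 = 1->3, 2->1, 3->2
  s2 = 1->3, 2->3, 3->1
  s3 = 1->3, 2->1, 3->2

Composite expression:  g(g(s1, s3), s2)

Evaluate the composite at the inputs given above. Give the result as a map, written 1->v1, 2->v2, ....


1->1, 2->1, 3->2


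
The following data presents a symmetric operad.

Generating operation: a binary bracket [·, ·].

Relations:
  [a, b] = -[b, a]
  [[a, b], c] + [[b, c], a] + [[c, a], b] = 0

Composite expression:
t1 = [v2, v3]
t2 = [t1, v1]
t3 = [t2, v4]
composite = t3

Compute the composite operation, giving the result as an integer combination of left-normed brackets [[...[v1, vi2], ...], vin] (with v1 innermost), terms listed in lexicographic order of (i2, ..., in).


-[[[v1, v2], v3], v4] + [[[v1, v3], v2], v4]

Antisymmetry and Jacobi reduce to v1-anchored left-normed brackets.
Composite bracket: [[[v2, v3], v1], v4]
Full expansion: 8 signed words from ab - ba (2^3 = 8).
Only words starting with v1 matter:
  from v1v2v3v4, sign -1: term -[[[v1, v2], v3], v4]
  from v1v3v2v4, sign +1: term +[[[v1, v3], v2], v4]


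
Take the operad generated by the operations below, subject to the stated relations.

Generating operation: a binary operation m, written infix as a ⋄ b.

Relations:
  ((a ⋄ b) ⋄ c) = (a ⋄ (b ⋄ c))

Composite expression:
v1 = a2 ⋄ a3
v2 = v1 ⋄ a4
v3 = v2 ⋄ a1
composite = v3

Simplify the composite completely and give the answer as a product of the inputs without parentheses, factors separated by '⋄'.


Under associativity of m, the answer is the a's in reading order.
(a2 ⋄ a3) linearizes to a2 ⋄ a3
((a2 ⋄ a3) ⋄ a4) linearizes to a2 ⋄ a3 ⋄ a4
(((a2 ⋄ a3) ⋄ a4) ⋄ a1) linearizes to a2 ⋄ a3 ⋄ a4 ⋄ a1

a2 ⋄ a3 ⋄ a4 ⋄ a1


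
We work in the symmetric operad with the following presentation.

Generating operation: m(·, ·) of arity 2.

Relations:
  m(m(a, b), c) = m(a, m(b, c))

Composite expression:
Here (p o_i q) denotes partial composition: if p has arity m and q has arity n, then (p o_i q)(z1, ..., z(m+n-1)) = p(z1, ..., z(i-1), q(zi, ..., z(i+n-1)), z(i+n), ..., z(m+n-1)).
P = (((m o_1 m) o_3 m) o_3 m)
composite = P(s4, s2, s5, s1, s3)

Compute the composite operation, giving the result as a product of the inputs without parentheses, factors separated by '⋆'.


Every regrouping of m is equal, so read the s-inputs in written order.
m(s4, s2) reduces to s4 ⋆ s2
m(s5, s1) reduces to s5 ⋆ s1
m(m(s5, s1), s3) reduces to s5 ⋆ s1 ⋆ s3
m(m(s4, s2), m(m(s5, s1), s3)) reduces to s4 ⋆ s2 ⋆ s5 ⋆ s1 ⋆ s3

s4 ⋆ s2 ⋆ s5 ⋆ s1 ⋆ s3


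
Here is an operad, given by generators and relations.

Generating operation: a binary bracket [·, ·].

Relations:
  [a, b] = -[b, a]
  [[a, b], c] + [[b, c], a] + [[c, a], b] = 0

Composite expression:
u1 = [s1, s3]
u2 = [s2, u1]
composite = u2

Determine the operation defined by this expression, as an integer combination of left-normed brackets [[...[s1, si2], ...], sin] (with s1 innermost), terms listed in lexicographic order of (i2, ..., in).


-[[s1, s3], s2]

Expand each bracket as ab - ba; the s1-initial words give the coefficients.
Composite bracket: [s2, [s1, s3]]
Under [a, b] = ab - ba we get 4 signed associative words (2^2 = 4).
Coefficients come from the s1-initial words:
  from s1s3s2, sign -1: term -[[s1, s3], s2]


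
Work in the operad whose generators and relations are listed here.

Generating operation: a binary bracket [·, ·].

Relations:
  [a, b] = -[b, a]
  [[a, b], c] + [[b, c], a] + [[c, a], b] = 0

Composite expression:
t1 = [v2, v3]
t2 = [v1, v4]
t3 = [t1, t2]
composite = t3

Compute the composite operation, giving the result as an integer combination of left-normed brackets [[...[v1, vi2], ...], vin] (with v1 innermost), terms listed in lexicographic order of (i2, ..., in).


-[[[v1, v4], v2], v3] + [[[v1, v4], v3], v2]

In the tensor algebra, words opening v1 carry the v1-anchored form.
Composite bracket: [[v2, v3], [v1, v4]]
Applying ab - ba throughout gives 8 signed words (2^3 = 8).
Keep just the words that open with v1:
  word v1v4v2v3 has sign -1, contributing -[[[v1, v4], v2], v3]
  word v1v4v3v2 has sign +1, contributing +[[[v1, v4], v3], v2]


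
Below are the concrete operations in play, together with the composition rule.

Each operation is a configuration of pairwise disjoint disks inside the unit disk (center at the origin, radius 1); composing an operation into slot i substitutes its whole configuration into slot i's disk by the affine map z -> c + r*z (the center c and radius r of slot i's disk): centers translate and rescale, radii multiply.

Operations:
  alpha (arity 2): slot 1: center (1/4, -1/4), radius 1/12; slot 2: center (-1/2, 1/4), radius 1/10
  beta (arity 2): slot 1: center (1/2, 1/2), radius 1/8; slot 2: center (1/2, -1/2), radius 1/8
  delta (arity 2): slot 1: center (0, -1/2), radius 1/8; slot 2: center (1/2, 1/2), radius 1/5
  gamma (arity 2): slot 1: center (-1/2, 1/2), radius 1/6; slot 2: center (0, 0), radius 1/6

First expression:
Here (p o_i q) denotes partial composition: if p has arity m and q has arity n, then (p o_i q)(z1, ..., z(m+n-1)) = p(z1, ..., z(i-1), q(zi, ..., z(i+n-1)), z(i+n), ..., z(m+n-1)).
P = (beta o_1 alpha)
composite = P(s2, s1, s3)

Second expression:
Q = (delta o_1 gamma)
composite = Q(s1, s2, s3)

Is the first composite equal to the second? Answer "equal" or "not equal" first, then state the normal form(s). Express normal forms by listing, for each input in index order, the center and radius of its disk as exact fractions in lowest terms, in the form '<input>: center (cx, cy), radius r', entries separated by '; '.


In normal form, the first expression is s1: center (7/16, 17/32), radius 1/80; s2: center (17/32, 15/32), radius 1/96; s3: center (1/2, -1/2), radius 1/8
In normal form, the second expression is s1: center (-1/16, -7/16), radius 1/48; s2: center (0, -1/2), radius 1/48; s3: center (1/2, 1/2), radius 1/5
Distinct normal forms: not equal.

not equal — first s1: center (7/16, 17/32), radius 1/80; s2: center (17/32, 15/32), radius 1/96; s3: center (1/2, -1/2), radius 1/8, second s1: center (-1/16, -7/16), radius 1/48; s2: center (0, -1/2), radius 1/48; s3: center (1/2, 1/2), radius 1/5


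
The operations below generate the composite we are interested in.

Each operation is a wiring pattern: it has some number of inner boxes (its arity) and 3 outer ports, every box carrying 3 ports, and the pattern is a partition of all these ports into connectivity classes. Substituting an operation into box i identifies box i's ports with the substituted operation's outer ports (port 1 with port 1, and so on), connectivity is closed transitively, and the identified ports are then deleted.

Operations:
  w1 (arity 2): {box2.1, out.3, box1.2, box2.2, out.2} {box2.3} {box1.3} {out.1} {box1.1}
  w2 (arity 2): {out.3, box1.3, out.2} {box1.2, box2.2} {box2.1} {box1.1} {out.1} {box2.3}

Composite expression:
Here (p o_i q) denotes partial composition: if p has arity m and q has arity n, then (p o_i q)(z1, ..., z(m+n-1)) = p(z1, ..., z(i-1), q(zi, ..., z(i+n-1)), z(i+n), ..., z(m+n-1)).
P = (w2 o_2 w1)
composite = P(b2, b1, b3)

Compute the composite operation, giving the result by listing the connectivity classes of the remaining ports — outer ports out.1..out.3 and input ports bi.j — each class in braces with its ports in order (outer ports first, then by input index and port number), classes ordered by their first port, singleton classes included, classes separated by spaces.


Reachability decides: close wires over w2-identified ports.
the subtree at w1 composes to {out.1} {out.2, out.3, b1.2, b3.1, b3.2} {b1.1} {b1.3} {b3.3} on (b1, b3); out.j = own outer ports
the subtree at w2 composes to {out.1} {out.2, out.3, b2.3} {b1.1} {b1.2, b2.2, b3.1, b3.2} {b1.3} {b2.1} {b3.3} on (b2, b1, b3); out.j = own outer ports

{out.1} {out.2, out.3, b2.3} {b1.1} {b1.2, b2.2, b3.1, b3.2} {b1.3} {b2.1} {b3.3}


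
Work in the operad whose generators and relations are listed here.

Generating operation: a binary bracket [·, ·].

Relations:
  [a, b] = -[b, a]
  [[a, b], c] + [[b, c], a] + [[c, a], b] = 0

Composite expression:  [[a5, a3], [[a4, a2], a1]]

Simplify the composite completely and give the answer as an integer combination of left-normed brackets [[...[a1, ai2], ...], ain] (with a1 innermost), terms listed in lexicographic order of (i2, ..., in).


[[[[a1, a2], a4], a3], a5] - [[[[a1, a2], a4], a5], a3] - [[[[a1, a4], a2], a3], a5] + [[[[a1, a4], a2], a5], a3]

A multilinear Lie element is pinned by a1-initial words (a1 innermost).
Composite bracket: [[a5, a3], [[a4, a2], a1]]
Full expansion: 16 signed words from ab - ba (2^4 = 16).
Collect the words opening with a1:
  sign of a1a2a4a3a5 is +1, so it contributes +[[[[a1, a2], a4], a3], a5]
  sign of a1a2a4a5a3 is -1, so it contributes -[[[[a1, a2], a4], a5], a3]
  sign of a1a4a2a3a5 is -1, so it contributes -[[[[a1, a4], a2], a3], a5]
  sign of a1a4a2a5a3 is +1, so it contributes +[[[[a1, a4], a2], a5], a3]


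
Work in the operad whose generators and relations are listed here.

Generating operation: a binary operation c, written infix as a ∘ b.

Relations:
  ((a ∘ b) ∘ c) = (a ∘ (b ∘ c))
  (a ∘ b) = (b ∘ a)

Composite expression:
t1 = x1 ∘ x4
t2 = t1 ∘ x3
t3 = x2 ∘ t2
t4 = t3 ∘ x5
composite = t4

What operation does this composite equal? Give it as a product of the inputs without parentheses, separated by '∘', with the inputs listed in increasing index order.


Reordering under c is free, so list the x-inputs canonically.
(x1 ∘ x4) flattens to x1 ∘ x4
((x1 ∘ x4) ∘ x3) flattens to x1 ∘ x4 ∘ x3
(x2 ∘ ((x1 ∘ x4) ∘ x3)) flattens to x2 ∘ x1 ∘ x4 ∘ x3
((x2 ∘ ((x1 ∘ x4) ∘ x3)) ∘ x5) flattens to x2 ∘ x1 ∘ x4 ∘ x3 ∘ x5
reordering the factors by index: x1 ∘ x2 ∘ x3 ∘ x4 ∘ x5

x1 ∘ x2 ∘ x3 ∘ x4 ∘ x5


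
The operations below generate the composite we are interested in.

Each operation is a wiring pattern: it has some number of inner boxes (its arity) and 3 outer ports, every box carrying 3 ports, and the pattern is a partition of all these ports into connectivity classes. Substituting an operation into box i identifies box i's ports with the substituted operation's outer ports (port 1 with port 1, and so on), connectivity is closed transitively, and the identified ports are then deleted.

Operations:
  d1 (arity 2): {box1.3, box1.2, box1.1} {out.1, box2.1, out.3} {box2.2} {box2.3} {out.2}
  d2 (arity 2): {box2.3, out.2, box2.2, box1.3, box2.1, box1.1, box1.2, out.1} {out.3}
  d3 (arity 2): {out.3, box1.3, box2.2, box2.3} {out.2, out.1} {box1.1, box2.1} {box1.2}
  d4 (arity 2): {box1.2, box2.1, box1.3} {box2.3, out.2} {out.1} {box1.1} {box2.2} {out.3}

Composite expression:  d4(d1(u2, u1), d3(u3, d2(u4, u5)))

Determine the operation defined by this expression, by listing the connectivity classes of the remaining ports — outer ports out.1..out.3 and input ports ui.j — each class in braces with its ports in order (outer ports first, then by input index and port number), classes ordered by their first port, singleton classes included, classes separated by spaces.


{out.1} {out.2, u3.1, u3.3, u4.1, u4.2, u4.3, u5.1, u5.2, u5.3} {out.3} {u1.1} {u1.2} {u1.3} {u2.1, u2.2, u2.3} {u3.2}

After gluing at d4, chains via deleted ports link the u-ports.
stage d1: inputs (u2, u1), connectivity {out.1, out.3, u1.1} {out.2} {u1.2} {u1.3} {u2.1, u2.2, u2.3}, out.j its boundary
stage d2: inputs (u4, u5), connectivity {out.1, out.2, u4.1, u4.2, u4.3, u5.1, u5.2, u5.3} {out.3}, out.j its boundary
stage d3: inputs (u3, u4, u5), connectivity {out.1, out.2} {out.3, u3.1, u3.3, u4.1, u4.2, u4.3, u5.1, u5.2, u5.3} {u3.2}, out.j its boundary
stage d4: inputs (u2, u1, u3, u4, u5), connectivity {out.1} {out.2, u3.1, u3.3, u4.1, u4.2, u4.3, u5.1, u5.2, u5.3} {out.3} {u1.1} {u1.2} {u1.3} {u2.1, u2.2, u2.3} {u3.2}, out.j its boundary


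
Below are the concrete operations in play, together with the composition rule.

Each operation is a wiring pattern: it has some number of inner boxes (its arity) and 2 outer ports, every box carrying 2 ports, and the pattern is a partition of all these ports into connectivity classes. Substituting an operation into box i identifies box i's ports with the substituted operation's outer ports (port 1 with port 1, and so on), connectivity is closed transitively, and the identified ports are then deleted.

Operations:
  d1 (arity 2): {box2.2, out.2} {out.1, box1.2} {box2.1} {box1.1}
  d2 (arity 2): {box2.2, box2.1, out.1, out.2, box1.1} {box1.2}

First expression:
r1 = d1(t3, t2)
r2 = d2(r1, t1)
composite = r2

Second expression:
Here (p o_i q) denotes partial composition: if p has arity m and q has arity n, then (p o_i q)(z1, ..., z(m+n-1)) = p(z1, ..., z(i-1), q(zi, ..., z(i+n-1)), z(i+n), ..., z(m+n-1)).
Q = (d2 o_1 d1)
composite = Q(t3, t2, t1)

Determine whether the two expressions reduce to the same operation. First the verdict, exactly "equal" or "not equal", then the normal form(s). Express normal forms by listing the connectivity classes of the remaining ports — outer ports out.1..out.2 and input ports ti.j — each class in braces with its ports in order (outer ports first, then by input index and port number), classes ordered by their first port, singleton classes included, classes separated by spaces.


equal; the common form is {out.1, out.2, t1.1, t1.2, t3.2} {t2.1} {t2.2} {t3.1}


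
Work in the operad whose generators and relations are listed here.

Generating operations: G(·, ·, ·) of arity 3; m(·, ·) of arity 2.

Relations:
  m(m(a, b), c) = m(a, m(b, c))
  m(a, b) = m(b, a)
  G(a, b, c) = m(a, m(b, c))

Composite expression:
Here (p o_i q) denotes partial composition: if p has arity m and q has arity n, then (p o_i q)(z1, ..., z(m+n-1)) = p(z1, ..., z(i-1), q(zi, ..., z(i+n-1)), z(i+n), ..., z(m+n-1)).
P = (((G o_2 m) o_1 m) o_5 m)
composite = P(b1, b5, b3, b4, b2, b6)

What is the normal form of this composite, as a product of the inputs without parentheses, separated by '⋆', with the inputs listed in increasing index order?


b1 ⋆ b2 ⋆ b3 ⋆ b4 ⋆ b5 ⋆ b6

Key point: G commutes, so take the b-inputs in any fixed order.
m(b1, b5) unparenthesizes to b1 ⋆ b5
m(b3, b4) unparenthesizes to b3 ⋆ b4
m(b2, b6) unparenthesizes to b2 ⋆ b6
G(m(b1, b5), m(b3, b4), m(b2, b6)) unparenthesizes to b1 ⋆ b5 ⋆ b3 ⋆ b4 ⋆ b2 ⋆ b6
putting the inputs in ascending order: b1 ⋆ b2 ⋆ b3 ⋆ b4 ⋆ b5 ⋆ b6


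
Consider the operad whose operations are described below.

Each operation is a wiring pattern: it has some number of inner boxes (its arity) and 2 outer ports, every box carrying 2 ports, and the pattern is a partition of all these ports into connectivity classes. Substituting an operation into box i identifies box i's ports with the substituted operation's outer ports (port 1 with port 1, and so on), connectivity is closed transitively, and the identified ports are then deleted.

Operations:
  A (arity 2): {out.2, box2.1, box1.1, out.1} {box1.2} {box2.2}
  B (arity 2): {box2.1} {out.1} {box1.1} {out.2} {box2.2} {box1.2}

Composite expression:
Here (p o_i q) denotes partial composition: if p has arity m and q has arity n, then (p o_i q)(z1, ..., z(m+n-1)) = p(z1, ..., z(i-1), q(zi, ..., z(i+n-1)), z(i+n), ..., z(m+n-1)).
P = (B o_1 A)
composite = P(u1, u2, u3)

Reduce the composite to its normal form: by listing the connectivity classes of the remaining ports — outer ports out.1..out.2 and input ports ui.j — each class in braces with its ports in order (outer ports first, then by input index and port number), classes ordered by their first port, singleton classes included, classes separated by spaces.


{out.1} {out.2} {u1.1, u2.1} {u1.2} {u2.2} {u3.1} {u3.2}

Two ports join when wires chain via B-identified ports.
composing A on (u1, u2), with out.j its own outer ports: {out.1, out.2, u1.1, u2.1} {u1.2} {u2.2}
composing B on (u1, u2, u3), with out.j its own outer ports: {out.1} {out.2} {u1.1, u2.1} {u1.2} {u2.2} {u3.1} {u3.2}


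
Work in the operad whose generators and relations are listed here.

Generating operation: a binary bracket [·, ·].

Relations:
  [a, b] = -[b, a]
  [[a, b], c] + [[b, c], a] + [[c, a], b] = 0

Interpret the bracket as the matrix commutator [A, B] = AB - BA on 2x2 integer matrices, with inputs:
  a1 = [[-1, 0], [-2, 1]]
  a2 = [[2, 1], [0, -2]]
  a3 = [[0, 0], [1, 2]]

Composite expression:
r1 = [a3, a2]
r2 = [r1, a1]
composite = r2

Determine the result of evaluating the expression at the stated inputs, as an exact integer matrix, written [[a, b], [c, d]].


[[4, -4], [-12, -4]]

[a3, a2] = [[-1, -2], [4, 1]]
[[a3, a2], a1] = [[4, -4], [-12, -4]]


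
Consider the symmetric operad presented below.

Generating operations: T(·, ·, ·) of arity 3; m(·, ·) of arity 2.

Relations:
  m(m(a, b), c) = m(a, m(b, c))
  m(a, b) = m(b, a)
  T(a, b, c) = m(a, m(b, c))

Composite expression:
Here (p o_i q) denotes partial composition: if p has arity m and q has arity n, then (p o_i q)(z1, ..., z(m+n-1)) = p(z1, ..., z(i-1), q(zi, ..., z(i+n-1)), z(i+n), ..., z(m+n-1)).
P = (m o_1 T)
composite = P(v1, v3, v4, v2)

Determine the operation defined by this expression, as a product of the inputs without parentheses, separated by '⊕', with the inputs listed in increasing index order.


v1 ⊕ v2 ⊕ v3 ⊕ v4

Key point: m commutes, so take the v-inputs in any fixed order.
T(v1, v3, v4) spells out as v1 ⊕ v3 ⊕ v4
m(T(v1, v3, v4), v2) spells out as v1 ⊕ v3 ⊕ v4 ⊕ v2
rearranged into index order: v1 ⊕ v2 ⊕ v3 ⊕ v4


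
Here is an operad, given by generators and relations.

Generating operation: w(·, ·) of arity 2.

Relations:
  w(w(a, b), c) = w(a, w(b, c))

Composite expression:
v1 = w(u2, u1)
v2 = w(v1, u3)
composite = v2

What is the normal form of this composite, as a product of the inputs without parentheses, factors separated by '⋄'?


u2 ⋄ u1 ⋄ u3

All parenthesizations of w agree; list the u-inputs left to right.
w(u2, u1) spells out as u2 ⋄ u1
w(w(u2, u1), u3) spells out as u2 ⋄ u1 ⋄ u3


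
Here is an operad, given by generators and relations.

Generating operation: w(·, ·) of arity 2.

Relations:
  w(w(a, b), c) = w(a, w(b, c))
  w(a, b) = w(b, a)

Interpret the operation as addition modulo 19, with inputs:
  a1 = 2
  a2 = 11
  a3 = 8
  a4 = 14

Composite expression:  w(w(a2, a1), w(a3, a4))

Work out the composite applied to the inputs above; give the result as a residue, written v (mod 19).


w(a2, a1) = 13
w(a3, a4) = 3
w(w(a2, a1), w(a3, a4)) = 16

16 (mod 19)


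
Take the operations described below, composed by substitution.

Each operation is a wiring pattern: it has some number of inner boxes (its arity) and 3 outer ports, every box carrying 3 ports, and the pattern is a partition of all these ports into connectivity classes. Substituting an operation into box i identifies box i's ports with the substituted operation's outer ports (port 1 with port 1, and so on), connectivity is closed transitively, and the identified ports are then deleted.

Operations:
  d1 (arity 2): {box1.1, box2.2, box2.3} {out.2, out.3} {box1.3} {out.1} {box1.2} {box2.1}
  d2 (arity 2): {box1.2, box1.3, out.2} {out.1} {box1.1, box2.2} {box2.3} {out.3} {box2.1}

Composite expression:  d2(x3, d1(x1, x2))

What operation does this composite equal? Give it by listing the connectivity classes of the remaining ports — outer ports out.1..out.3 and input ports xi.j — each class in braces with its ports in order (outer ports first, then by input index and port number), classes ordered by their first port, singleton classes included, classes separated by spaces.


{out.1} {out.2, x3.2, x3.3} {out.3} {x1.1, x2.2, x2.3} {x1.2} {x1.3} {x2.1} {x3.1}

Two ports join when wires chain via d2-identified ports.
after d1, the pattern on (x1, x2) reads {out.1} {out.2, out.3} {x1.1, x2.2, x2.3} {x1.2} {x1.3} {x2.1} (out.j = its outer ports)
after d2, the pattern on (x3, x1, x2) reads {out.1} {out.2, x3.2, x3.3} {out.3} {x1.1, x2.2, x2.3} {x1.2} {x1.3} {x2.1} {x3.1} (out.j = its outer ports)


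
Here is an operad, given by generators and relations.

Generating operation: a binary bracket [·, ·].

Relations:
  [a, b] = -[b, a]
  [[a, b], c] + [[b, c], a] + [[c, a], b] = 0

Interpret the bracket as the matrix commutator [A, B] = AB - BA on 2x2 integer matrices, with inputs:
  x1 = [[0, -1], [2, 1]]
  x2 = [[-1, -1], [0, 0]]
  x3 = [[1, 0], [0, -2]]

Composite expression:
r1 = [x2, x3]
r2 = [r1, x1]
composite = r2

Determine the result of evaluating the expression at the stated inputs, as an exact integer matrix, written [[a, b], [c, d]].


[[6, 3], [0, -6]]

[x2, x3] = [[0, 3], [0, 0]]
[[x2, x3], x1] = [[6, 3], [0, -6]]


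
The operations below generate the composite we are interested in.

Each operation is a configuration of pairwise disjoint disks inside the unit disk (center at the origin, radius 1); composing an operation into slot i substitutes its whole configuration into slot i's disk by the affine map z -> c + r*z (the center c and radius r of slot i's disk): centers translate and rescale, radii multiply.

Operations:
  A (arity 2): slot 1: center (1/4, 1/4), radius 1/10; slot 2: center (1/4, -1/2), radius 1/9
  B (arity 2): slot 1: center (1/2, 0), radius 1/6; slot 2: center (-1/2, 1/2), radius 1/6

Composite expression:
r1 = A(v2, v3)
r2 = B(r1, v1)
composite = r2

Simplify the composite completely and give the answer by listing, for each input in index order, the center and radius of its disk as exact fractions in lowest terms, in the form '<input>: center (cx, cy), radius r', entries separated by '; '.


Each v-disk chains the slot maps above it in B; radii multiply.
tracing v2 down its 2-map path: center (13/24, 1/24), radius 1/60
tracing v3 down its 2-map path: center (13/24, -1/12), radius 1/54
tracing v1 down its 1-map path: center (-1/2, 1/2), radius 1/6

v1: center (-1/2, 1/2), radius 1/6; v2: center (13/24, 1/24), radius 1/60; v3: center (13/24, -1/12), radius 1/54


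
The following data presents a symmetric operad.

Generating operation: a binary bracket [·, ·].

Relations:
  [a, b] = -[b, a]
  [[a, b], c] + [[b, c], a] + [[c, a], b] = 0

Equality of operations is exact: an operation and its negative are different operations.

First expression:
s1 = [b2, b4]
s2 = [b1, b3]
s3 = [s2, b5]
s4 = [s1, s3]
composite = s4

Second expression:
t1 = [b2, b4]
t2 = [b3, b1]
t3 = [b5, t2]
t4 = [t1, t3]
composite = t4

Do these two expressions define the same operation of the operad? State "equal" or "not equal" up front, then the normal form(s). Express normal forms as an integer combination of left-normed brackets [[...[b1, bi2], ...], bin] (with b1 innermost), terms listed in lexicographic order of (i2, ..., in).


The first expression reduces to -[[[[b1, b3], b5], b2], b4] + [[[[b1, b3], b5], b4], b2]
The second expression reduces to -[[[[b1, b3], b5], b2], b4] + [[[[b1, b3], b5], b4], b2]
One common form — equal.

equal; both compose to -[[[[b1, b3], b5], b2], b4] + [[[[b1, b3], b5], b4], b2]


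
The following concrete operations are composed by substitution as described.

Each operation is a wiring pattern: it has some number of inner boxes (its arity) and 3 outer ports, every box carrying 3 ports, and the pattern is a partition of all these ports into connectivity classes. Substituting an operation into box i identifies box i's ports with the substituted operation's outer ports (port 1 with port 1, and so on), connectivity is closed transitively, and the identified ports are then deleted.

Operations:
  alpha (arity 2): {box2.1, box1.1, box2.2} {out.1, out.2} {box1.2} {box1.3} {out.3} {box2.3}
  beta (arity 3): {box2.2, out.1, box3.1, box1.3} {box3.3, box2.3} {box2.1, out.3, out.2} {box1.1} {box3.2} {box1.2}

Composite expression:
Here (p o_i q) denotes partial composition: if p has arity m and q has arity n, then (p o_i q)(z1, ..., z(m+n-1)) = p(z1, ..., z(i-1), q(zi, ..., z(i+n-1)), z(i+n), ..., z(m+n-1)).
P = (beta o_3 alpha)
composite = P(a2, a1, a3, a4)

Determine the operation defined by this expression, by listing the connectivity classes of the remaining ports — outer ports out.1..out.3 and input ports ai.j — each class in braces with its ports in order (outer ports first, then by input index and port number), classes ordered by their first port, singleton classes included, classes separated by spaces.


{out.1, a1.2, a2.3} {out.2, out.3, a1.1} {a1.3} {a2.1} {a2.2} {a3.1, a4.1, a4.2} {a3.2} {a3.3} {a4.3}

Reachability decides: close wires over beta-identified ports.
after alpha, the pattern on (a3, a4) reads {out.1, out.2} {out.3} {a3.1, a4.1, a4.2} {a3.2} {a3.3} {a4.3} (out.j = its outer ports)
after beta, the pattern on (a2, a1, a3, a4) reads {out.1, a1.2, a2.3} {out.2, out.3, a1.1} {a1.3} {a2.1} {a2.2} {a3.1, a4.1, a4.2} {a3.2} {a3.3} {a4.3} (out.j = its outer ports)


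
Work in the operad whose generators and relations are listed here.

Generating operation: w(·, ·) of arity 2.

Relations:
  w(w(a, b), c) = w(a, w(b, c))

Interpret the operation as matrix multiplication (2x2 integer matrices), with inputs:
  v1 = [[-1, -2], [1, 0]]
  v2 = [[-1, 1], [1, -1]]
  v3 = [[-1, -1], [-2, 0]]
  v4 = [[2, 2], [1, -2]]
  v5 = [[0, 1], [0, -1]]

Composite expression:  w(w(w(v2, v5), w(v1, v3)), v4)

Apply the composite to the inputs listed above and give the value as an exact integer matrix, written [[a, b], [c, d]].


w(v2, v5) = [[0, -2], [0, 2]]
w(v1, v3) = [[5, 1], [-1, -1]]
w(w(v2, v5), w(v1, v3)) = [[2, 2], [-2, -2]]
w(w(w(v2, v5), w(v1, v3)), v4) = [[6, 0], [-6, 0]]

[[6, 0], [-6, 0]]
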